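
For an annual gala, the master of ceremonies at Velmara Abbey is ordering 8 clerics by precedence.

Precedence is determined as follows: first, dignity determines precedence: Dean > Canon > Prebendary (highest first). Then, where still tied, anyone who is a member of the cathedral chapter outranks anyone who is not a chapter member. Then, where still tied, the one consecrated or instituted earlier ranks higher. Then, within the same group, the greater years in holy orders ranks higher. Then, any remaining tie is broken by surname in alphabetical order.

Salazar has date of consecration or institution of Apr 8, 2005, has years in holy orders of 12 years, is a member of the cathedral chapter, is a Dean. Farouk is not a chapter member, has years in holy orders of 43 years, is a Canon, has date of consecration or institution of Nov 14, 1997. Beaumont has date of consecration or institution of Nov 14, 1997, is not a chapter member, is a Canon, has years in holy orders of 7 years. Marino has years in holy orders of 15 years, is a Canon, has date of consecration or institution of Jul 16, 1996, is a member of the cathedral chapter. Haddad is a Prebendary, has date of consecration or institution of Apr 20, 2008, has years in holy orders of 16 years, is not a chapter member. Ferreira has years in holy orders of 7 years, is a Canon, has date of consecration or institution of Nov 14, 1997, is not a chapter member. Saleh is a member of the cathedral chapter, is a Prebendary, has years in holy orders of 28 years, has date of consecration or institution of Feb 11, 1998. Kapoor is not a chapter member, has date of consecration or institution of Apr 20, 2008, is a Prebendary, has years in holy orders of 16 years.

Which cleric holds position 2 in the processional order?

Marino

By dignity: Salazar (Dean); then Marino, Farouk, Beaumont and Ferreira (Canon); then Saleh, Haddad and Kapoor (Prebendary).
Among Marino, Farouk, Beaumont and Ferreira, a member of the cathedral chapter before not a chapter member: Marino (a member of the cathedral chapter) before Farouk, Beaumont and Ferreira (not a chapter member).
Farouk, Beaumont and Ferreira all have date of consecration or institution Nov 14, 1997, so the next rule applies.
Among Farouk, Beaumont and Ferreira, by years in holy orders (higher first): Farouk (43 years) before Beaumont and Ferreira (7 years).
Among Beaumont and Ferreira, alphabetically by surname: Beaumont before Ferreira.
Among Saleh, Haddad and Kapoor, a member of the cathedral chapter before not a chapter member: Saleh (a member of the cathedral chapter) before Haddad and Kapoor (not a chapter member).
Haddad and Kapoor both have date of consecration or institution Apr 20, 2008, so the next rule applies.
Haddad and Kapoor both have years in holy orders 16 years, so the next rule applies.
Among Haddad and Kapoor, alphabetically by surname: Haddad before Kapoor.
Order: Salazar, Marino, Farouk, Beaumont, Ferreira, Saleh, Haddad, Kapoor.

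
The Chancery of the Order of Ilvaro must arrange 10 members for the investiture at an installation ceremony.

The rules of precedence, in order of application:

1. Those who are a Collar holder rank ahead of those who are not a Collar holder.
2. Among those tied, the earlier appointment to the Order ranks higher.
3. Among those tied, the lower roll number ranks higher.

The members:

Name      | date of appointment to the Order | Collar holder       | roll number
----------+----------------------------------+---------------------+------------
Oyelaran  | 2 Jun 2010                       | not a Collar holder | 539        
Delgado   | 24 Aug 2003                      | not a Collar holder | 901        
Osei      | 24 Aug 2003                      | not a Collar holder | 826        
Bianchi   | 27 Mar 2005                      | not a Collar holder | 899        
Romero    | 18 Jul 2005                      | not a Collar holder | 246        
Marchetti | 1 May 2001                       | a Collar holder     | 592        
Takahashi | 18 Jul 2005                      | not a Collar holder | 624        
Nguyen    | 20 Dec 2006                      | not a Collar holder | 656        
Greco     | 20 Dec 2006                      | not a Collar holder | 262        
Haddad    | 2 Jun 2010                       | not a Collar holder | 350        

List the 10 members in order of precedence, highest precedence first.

Marchetti, Osei, Delgado, Bianchi, Romero, Takahashi, Greco, Nguyen, Haddad, Oyelaran

By the first rule: Marchetti (a Collar holder); then Osei, Delgado, Bianchi, Romero, Takahashi, Greco, Nguyen, Haddad and Oyelaran (each not a Collar holder).
Among Osei, Delgado, Bianchi, Romero, Takahashi, Greco, Nguyen, Haddad and Oyelaran, by date of appointment to the Order (earlier first): Osei and Delgado (24 Aug 2003) before Bianchi (27 Mar 2005) before Romero and Takahashi (18 Jul 2005) before Greco and Nguyen (20 Dec 2006) before Haddad and Oyelaran (2 Jun 2010).
Among Osei and Delgado, by roll number (lower first): Osei (826) before Delgado (901).
Among Romero and Takahashi, by roll number (lower first): Romero (246) before Takahashi (624).
Among Greco and Nguyen, by roll number (lower first): Greco (262) before Nguyen (656).
Among Haddad and Oyelaran, by roll number (lower first): Haddad (350) before Oyelaran (539).
Full order: Marchetti, Osei, Delgado, Bianchi, Romero, Takahashi, Greco, Nguyen, Haddad, Oyelaran.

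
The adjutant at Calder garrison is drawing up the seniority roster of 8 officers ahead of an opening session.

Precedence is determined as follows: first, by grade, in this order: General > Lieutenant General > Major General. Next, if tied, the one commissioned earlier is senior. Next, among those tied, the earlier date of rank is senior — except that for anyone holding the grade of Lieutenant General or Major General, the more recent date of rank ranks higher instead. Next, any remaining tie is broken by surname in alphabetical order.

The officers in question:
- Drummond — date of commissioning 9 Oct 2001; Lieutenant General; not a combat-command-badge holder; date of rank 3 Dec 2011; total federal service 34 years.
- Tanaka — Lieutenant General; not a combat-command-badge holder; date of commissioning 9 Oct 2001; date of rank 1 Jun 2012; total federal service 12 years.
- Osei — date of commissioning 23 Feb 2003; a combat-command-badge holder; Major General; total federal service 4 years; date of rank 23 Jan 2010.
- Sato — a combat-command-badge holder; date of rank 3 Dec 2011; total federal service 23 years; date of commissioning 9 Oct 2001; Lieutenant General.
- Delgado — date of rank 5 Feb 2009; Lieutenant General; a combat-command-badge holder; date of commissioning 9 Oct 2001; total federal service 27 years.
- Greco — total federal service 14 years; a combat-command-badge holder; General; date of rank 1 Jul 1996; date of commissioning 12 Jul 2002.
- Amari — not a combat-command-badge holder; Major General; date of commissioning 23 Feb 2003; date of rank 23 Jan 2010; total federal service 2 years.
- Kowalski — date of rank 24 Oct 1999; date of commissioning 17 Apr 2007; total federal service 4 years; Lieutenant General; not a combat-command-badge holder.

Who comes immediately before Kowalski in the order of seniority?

Delgado

By grade: Greco (General); then Tanaka, Drummond, Sato, Delgado and Kowalski (Lieutenant General); then Amari and Osei (Major General).
Among Tanaka, Drummond, Sato, Delgado and Kowalski, by date of commissioning (earlier first): Tanaka, Drummond, Sato and Delgado (9 Oct 2001) before Kowalski (17 Apr 2007).
Among Tanaka, Drummond, Sato and Delgado, by date of rank (later first) (reversed rule for this group): Tanaka (1 Jun 2012) before Drummond and Sato (3 Dec 2011) before Delgado (5 Feb 2009).
Among Drummond and Sato, alphabetically by surname: Drummond before Sato.
Amari and Osei both have date of commissioning 23 Feb 2003, so the next rule applies.
Amari and Osei both have date of rank 23 Jan 2010, so the next rule applies.
Among Amari and Osei, alphabetically by surname: Amari before Osei.
Order: Greco, Tanaka, Drummond, Sato, Delgado, Kowalski, Amari, Osei.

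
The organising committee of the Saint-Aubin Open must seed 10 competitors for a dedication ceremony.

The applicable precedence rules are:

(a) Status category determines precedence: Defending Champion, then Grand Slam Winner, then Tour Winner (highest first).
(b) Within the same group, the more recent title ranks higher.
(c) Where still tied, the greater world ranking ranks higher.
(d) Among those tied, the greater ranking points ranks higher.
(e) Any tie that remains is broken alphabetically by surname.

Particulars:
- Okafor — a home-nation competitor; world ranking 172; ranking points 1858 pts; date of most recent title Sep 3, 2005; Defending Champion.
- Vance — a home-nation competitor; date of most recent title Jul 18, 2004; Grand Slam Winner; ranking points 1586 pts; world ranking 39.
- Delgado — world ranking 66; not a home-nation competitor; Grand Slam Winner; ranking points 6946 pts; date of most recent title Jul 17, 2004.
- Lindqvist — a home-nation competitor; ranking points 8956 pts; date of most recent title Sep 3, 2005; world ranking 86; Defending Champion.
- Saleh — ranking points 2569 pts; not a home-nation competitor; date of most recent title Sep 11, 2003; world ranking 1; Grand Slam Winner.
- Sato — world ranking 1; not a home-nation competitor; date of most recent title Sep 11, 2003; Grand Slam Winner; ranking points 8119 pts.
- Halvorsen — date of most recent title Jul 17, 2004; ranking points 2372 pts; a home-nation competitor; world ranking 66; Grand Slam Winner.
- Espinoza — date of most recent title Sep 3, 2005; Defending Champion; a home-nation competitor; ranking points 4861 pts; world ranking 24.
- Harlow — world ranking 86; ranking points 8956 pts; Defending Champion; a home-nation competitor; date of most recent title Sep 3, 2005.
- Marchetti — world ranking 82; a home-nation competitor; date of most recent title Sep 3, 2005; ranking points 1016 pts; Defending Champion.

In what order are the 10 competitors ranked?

Okafor, Harlow, Lindqvist, Marchetti, Espinoza, Vance, Delgado, Halvorsen, Sato, Saleh

By status category: Okafor, Harlow, Lindqvist, Marchetti and Espinoza (Defending Champion); then Vance, Delgado, Halvorsen, Sato and Saleh (Grand Slam Winner).
Okafor, Harlow, Lindqvist, Marchetti and Espinoza all have date of most recent title Sep 3, 2005, so the next rule applies.
Among Okafor, Harlow, Lindqvist, Marchetti and Espinoza, by world ranking (higher first): Okafor (172) before Harlow and Lindqvist (86) before Marchetti (82) before Espinoza (24).
Harlow and Lindqvist both have ranking points 8956 pts, so the next rule applies.
Among Harlow and Lindqvist, alphabetically by surname: Harlow before Lindqvist.
Among Vance, Delgado, Halvorsen, Sato and Saleh, by date of most recent title (later first): Vance (Jul 18, 2004) before Delgado and Halvorsen (Jul 17, 2004) before Sato and Saleh (Sep 11, 2003).
Delgado and Halvorsen both have world ranking 66, so the next rule applies.
Among Delgado and Halvorsen, by ranking points (higher first): Delgado (6946 pts) before Halvorsen (2372 pts).
Sato and Saleh both have world ranking 1, so the next rule applies.
Among Sato and Saleh, by ranking points (higher first): Sato (8119 pts) before Saleh (2569 pts).
Full order: Okafor, Harlow, Lindqvist, Marchetti, Espinoza, Vance, Delgado, Halvorsen, Sato, Saleh.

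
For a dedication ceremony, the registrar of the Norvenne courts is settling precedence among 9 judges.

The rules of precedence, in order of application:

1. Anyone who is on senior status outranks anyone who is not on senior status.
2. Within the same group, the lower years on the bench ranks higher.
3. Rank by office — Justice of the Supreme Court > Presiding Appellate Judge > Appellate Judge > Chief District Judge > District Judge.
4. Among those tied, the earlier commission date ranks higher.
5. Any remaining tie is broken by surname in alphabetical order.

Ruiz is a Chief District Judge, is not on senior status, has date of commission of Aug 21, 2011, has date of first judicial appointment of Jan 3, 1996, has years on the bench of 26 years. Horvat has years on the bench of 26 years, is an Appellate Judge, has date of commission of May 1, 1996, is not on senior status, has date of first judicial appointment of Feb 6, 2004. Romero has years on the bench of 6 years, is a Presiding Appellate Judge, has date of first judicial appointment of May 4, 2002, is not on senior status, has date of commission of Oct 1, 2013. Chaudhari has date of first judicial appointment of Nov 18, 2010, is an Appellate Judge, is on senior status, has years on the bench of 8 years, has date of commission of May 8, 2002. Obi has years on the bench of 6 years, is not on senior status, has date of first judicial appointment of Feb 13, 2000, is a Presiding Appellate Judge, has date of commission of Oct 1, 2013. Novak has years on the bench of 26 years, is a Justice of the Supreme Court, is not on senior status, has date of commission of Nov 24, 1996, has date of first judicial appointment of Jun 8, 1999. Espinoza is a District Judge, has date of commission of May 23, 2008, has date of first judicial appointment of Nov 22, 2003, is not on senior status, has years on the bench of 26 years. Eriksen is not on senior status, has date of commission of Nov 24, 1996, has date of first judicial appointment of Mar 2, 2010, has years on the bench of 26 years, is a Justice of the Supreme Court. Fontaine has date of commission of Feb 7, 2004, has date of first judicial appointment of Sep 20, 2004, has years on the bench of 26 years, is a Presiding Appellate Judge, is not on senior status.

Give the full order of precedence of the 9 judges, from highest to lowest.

By the first rule: Chaudhari (on senior status); then Obi, Romero, Eriksen, Novak, Fontaine, Horvat, Ruiz and Espinoza (each not on senior status).
Among Obi, Romero, Eriksen, Novak, Fontaine, Horvat, Ruiz and Espinoza, by years on the bench (lower first): Obi and Romero (6 years) before Eriksen, Novak, Fontaine, Horvat, Ruiz and Espinoza (26 years).
Obi and Romero are each Presiding Appellate Judge, so the next rule applies.
Obi and Romero both have date of commission Oct 1, 2013, so the next rule applies.
Among Obi and Romero, alphabetically by surname: Obi before Romero.
Among Eriksen, Novak, Fontaine, Horvat, Ruiz and Espinoza, by office: Eriksen and Novak (Justice of the Supreme Court) before Fontaine (Presiding Appellate Judge) before Horvat (Appellate Judge) before Ruiz (Chief District Judge) before Espinoza (District Judge).
Eriksen and Novak both have date of commission Nov 24, 1996, so the next rule applies.
Among Eriksen and Novak, alphabetically by surname: Eriksen before Novak.
Full order: Chaudhari, Obi, Romero, Eriksen, Novak, Fontaine, Horvat, Ruiz, Espinoza.

Chaudhari, Obi, Romero, Eriksen, Novak, Fontaine, Horvat, Ruiz, Espinoza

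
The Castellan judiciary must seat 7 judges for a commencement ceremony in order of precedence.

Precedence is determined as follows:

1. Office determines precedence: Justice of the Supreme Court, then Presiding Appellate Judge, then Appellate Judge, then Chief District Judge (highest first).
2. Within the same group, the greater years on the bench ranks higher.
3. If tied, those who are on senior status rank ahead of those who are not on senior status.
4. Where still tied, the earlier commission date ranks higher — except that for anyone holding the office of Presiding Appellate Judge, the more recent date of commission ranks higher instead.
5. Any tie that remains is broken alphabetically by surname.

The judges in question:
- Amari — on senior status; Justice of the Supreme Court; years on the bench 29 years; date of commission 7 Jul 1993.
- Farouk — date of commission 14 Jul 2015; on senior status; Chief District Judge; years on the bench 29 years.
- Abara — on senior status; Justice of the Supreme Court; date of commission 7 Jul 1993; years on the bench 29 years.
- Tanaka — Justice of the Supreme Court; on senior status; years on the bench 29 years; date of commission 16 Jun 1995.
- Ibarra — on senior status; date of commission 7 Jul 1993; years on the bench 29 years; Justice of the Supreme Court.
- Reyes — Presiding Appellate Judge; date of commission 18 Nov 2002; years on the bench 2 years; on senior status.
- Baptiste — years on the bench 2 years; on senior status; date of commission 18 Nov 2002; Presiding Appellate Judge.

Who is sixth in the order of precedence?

By office: Abara, Amari, Ibarra and Tanaka (Justice of the Supreme Court); then Baptiste and Reyes (Presiding Appellate Judge); then Farouk (Chief District Judge).
Abara, Amari, Ibarra and Tanaka all have years on the bench 29 years, so the next rule applies.
Abara, Amari, Ibarra and Tanaka are each on senior status, so the next rule applies.
Among Abara, Amari, Ibarra and Tanaka, by date of commission (earlier first): Abara, Amari and Ibarra (7 Jul 1993) before Tanaka (16 Jun 1995).
Among Abara, Amari and Ibarra, alphabetically by surname: Abara before Amari before Ibarra.
Baptiste and Reyes both have years on the bench 2 years, so the next rule applies.
Baptiste and Reyes are each on senior status, so the next rule applies.
Baptiste and Reyes both have date of commission 18 Nov 2002, so the next rule applies.
Among Baptiste and Reyes, alphabetically by surname: Baptiste before Reyes.
Order: Abara, Amari, Ibarra, Tanaka, Baptiste, Reyes, Farouk.

Reyes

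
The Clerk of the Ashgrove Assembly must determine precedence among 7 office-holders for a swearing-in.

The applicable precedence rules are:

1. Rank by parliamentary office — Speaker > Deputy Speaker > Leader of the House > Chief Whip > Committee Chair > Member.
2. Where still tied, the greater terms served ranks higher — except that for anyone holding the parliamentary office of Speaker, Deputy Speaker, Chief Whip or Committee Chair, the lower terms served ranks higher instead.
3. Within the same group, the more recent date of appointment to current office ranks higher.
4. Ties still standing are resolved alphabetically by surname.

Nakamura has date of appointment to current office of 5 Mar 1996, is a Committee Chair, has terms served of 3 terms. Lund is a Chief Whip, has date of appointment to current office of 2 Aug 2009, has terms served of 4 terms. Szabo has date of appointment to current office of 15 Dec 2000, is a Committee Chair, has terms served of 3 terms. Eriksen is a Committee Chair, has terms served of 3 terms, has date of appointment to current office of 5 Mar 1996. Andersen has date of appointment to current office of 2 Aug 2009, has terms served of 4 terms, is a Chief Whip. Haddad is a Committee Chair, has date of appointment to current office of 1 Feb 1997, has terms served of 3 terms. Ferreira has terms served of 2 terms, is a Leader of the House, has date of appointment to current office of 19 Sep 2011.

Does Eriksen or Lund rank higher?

Lund

By parliamentary office: Ferreira (Leader of the House); then Andersen and Lund (Chief Whip); then Szabo, Haddad, Eriksen and Nakamura (Committee Chair).
Andersen and Lund both have terms served 4 terms, so the next rule applies.
Andersen and Lund both have date of appointment to current office 2 Aug 2009, so the next rule applies.
Among Andersen and Lund, alphabetically by surname: Andersen before Lund.
Szabo, Haddad, Eriksen and Nakamura all have terms served 3 terms, so the next rule applies.
Among Szabo, Haddad, Eriksen and Nakamura, by date of appointment to current office (later first): Szabo (15 Dec 2000) before Haddad (1 Feb 1997) before Eriksen and Nakamura (5 Mar 1996).
Among Eriksen and Nakamura, alphabetically by surname: Eriksen before Nakamura.
So Lund takes precedence.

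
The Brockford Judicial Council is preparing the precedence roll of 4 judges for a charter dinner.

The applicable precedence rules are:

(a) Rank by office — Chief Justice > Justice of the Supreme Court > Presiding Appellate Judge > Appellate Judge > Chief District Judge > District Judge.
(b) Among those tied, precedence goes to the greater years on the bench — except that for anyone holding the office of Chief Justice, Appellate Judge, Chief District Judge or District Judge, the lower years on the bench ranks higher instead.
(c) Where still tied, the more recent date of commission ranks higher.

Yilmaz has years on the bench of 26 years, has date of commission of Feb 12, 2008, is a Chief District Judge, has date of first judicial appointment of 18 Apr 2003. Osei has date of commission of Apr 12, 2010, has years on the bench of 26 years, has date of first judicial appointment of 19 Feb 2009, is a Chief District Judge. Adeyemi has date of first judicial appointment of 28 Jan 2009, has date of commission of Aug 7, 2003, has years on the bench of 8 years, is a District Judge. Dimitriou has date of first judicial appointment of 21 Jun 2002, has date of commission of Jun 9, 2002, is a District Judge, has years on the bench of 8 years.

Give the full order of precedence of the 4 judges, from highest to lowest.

Osei, Yilmaz, Adeyemi, Dimitriou

By office: Osei and Yilmaz (Chief District Judge); then Adeyemi and Dimitriou (District Judge).
Osei and Yilmaz both have years on the bench 26 years, so the next rule applies.
Among Osei and Yilmaz, by date of commission (later first): Osei (Apr 12, 2010) before Yilmaz (Feb 12, 2008).
Adeyemi and Dimitriou both have years on the bench 8 years, so the next rule applies.
Among Adeyemi and Dimitriou, by date of commission (later first): Adeyemi (Aug 7, 2003) before Dimitriou (Jun 9, 2002).
Full order: Osei, Yilmaz, Adeyemi, Dimitriou.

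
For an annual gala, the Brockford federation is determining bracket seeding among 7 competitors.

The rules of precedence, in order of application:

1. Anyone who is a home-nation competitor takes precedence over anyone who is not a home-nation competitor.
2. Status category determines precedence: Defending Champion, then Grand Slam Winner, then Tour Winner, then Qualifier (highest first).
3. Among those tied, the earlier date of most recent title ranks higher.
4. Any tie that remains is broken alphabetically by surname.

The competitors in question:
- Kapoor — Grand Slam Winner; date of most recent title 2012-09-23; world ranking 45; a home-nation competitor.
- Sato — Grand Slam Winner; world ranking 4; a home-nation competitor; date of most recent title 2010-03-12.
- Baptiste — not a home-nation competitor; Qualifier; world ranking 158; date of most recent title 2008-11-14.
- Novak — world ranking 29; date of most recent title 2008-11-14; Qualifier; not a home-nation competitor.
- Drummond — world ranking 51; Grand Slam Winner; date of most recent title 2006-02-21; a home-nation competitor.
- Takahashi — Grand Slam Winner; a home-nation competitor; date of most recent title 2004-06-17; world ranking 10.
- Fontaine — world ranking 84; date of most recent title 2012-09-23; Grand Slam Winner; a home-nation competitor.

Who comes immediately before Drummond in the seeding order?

Takahashi

By the first rule: Takahashi, Drummond, Sato, Fontaine and Kapoor (each a home-nation competitor); then Baptiste and Novak (both not a home-nation competitor).
Takahashi, Drummond, Sato, Fontaine and Kapoor are each Grand Slam Winner, so the next rule applies.
Among Takahashi, Drummond, Sato, Fontaine and Kapoor, by date of most recent title (earlier first): Takahashi (2004-06-17) before Drummond (2006-02-21) before Sato (2010-03-12) before Fontaine and Kapoor (2012-09-23).
Among Fontaine and Kapoor, alphabetically by surname: Fontaine before Kapoor.
Baptiste and Novak are each Qualifier, so the next rule applies.
Baptiste and Novak both have date of most recent title 2008-11-14, so the next rule applies.
Among Baptiste and Novak, alphabetically by surname: Baptiste before Novak.
Order: Takahashi, Drummond, Sato, Fontaine, Kapoor, Baptiste, Novak.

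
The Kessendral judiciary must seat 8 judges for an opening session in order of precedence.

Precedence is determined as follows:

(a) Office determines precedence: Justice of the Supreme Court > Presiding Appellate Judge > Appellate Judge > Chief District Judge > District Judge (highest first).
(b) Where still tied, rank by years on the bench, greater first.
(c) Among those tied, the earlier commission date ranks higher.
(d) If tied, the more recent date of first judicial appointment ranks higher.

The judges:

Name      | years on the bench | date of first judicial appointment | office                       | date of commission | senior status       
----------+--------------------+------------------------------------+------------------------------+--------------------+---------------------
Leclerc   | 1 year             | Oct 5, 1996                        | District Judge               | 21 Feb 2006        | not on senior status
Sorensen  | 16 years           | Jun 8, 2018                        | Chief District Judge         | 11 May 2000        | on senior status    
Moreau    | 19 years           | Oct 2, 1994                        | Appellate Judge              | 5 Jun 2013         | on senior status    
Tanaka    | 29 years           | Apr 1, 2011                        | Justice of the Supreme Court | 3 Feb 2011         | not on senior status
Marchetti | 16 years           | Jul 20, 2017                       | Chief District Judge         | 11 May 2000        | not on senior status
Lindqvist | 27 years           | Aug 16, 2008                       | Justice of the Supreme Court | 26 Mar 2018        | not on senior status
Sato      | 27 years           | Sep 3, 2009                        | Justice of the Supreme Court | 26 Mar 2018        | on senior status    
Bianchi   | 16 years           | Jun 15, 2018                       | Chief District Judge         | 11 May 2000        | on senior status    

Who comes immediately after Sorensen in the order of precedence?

Marchetti

By office: Tanaka, Sato and Lindqvist (Justice of the Supreme Court); then Moreau (Appellate Judge); then Bianchi, Sorensen and Marchetti (Chief District Judge); then Leclerc (District Judge).
Among Tanaka, Sato and Lindqvist, by years on the bench (higher first): Tanaka (29 years) before Sato and Lindqvist (27 years).
Sato and Lindqvist both have date of commission 26 Mar 2018, so the next rule applies.
Among Sato and Lindqvist, by date of first judicial appointment (later first): Sato (Sep 3, 2009) before Lindqvist (Aug 16, 2008).
Bianchi, Sorensen and Marchetti all have years on the bench 16 years, so the next rule applies.
Bianchi, Sorensen and Marchetti all have date of commission 11 May 2000, so the next rule applies.
Among Bianchi, Sorensen and Marchetti, by date of first judicial appointment (later first): Bianchi (Jun 15, 2018) before Sorensen (Jun 8, 2018) before Marchetti (Jul 20, 2017).
Order: Tanaka, Sato, Lindqvist, Moreau, Bianchi, Sorensen, Marchetti, Leclerc.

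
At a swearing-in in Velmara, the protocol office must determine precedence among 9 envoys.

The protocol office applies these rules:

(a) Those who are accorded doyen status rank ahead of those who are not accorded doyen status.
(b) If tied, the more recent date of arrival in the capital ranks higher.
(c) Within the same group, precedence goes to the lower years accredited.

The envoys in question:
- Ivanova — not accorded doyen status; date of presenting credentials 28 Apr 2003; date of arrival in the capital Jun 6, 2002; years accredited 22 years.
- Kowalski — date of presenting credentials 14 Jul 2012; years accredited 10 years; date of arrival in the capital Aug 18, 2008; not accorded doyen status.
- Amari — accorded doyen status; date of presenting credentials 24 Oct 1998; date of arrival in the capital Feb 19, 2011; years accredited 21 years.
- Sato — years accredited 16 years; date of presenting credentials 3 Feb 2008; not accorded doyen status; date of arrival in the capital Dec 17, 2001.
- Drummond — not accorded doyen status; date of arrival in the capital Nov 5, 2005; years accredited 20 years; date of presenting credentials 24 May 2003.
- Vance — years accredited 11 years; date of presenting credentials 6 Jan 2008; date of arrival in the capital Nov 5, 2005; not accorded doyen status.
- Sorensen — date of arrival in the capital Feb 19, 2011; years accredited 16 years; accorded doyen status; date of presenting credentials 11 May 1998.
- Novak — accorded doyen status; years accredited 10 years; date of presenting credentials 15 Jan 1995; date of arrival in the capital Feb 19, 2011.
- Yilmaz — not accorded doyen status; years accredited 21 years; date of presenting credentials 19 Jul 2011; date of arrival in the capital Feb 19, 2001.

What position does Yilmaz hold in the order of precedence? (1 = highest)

9

By the first rule: Novak, Sorensen and Amari (each accorded doyen status); then Kowalski, Vance, Drummond, Ivanova, Sato and Yilmaz (each not accorded doyen status).
Novak, Sorensen and Amari all have date of arrival in the capital Feb 19, 2011, so the next rule applies.
Among Novak, Sorensen and Amari, by years accredited (lower first): Novak (10 years) before Sorensen (16 years) before Amari (21 years).
Among Kowalski, Vance, Drummond, Ivanova, Sato and Yilmaz, by date of arrival in the capital (later first): Kowalski (Aug 18, 2008) before Vance and Drummond (Nov 5, 2005) before Ivanova (Jun 6, 2002) before Sato (Dec 17, 2001) before Yilmaz (Feb 19, 2001).
Among Vance and Drummond, by years accredited (lower first): Vance (11 years) before Drummond (20 years).
Order: Novak, Sorensen, Amari, Kowalski, Vance, Drummond, Ivanova, Sato, Yilmaz. So position 9.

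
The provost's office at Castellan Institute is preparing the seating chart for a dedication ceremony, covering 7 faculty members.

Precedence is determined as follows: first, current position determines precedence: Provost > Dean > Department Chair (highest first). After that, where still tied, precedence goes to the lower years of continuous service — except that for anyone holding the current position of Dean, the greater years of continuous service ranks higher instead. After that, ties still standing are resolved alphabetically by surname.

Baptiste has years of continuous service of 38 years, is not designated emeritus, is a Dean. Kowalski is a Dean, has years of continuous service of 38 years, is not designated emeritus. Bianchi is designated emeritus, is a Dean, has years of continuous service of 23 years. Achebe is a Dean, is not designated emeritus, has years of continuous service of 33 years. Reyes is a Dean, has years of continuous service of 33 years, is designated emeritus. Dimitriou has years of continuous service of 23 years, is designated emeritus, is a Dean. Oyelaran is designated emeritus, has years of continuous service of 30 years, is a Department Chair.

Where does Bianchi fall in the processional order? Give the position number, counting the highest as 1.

5

By current position: Baptiste, Kowalski, Achebe, Reyes, Bianchi and Dimitriou (Dean); then Oyelaran (Department Chair).
Among Baptiste, Kowalski, Achebe, Reyes, Bianchi and Dimitriou, by years of continuous service (higher first) (reversed rule for this group): Baptiste and Kowalski (38 years) before Achebe and Reyes (33 years) before Bianchi and Dimitriou (23 years).
Among Baptiste and Kowalski, alphabetically by surname: Baptiste before Kowalski.
Among Achebe and Reyes, alphabetically by surname: Achebe before Reyes.
Among Bianchi and Dimitriou, alphabetically by surname: Bianchi before Dimitriou.
Order: Baptiste, Kowalski, Achebe, Reyes, Bianchi, Dimitriou, Oyelaran. So position 5.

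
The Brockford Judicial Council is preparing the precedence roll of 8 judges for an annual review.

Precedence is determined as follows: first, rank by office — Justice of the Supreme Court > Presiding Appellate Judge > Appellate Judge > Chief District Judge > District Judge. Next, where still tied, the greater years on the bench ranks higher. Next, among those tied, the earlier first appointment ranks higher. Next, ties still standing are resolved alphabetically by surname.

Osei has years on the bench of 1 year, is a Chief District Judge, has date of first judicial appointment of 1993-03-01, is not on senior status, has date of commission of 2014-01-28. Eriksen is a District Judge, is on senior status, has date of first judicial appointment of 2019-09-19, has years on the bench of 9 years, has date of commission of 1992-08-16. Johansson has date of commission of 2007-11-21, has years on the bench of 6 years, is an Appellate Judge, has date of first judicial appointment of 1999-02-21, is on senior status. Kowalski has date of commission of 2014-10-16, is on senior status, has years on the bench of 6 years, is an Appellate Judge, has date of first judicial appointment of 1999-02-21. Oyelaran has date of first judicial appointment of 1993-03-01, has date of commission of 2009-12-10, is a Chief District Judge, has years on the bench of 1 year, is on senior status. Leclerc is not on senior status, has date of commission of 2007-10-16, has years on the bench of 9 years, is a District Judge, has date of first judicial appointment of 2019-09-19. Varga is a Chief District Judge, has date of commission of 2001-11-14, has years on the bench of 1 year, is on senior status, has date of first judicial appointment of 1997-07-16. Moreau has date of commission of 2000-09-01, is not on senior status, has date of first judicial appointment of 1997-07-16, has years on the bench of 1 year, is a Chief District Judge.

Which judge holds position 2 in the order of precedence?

Kowalski

By office: Johansson and Kowalski (Appellate Judge); then Osei, Oyelaran, Moreau and Varga (Chief District Judge); then Eriksen and Leclerc (District Judge).
Johansson and Kowalski both have years on the bench 6 years, so the next rule applies.
Johansson and Kowalski both have date of first judicial appointment 1999-02-21, so the next rule applies.
Among Johansson and Kowalski, alphabetically by surname: Johansson before Kowalski.
Osei, Oyelaran, Moreau and Varga all have years on the bench 1 year, so the next rule applies.
Among Osei, Oyelaran, Moreau and Varga, by date of first judicial appointment (earlier first): Osei and Oyelaran (1993-03-01) before Moreau and Varga (1997-07-16).
Among Osei and Oyelaran, alphabetically by surname: Osei before Oyelaran.
Among Moreau and Varga, alphabetically by surname: Moreau before Varga.
Eriksen and Leclerc both have years on the bench 9 years, so the next rule applies.
Eriksen and Leclerc both have date of first judicial appointment 2019-09-19, so the next rule applies.
Among Eriksen and Leclerc, alphabetically by surname: Eriksen before Leclerc.
Order: Johansson, Kowalski, Osei, Oyelaran, Moreau, Varga, Eriksen, Leclerc.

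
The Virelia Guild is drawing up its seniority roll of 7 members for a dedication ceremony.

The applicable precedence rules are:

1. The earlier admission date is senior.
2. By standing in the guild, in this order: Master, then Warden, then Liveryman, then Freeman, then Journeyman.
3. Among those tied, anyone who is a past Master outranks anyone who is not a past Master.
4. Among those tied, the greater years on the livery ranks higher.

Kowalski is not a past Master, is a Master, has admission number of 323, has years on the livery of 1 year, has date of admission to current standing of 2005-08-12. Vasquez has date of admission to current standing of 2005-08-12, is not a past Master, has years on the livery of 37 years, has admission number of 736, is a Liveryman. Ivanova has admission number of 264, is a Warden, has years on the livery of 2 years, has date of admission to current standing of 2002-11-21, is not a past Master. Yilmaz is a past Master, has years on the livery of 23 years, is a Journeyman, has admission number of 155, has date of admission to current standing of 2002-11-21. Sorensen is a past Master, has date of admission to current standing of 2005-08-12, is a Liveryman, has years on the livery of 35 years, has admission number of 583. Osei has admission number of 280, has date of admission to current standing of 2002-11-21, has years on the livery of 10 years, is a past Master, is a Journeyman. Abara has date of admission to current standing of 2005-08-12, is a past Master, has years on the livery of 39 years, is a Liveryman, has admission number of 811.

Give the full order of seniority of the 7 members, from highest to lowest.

Ivanova, Yilmaz, Osei, Kowalski, Abara, Sorensen, Vasquez

By date of admission to current standing (earlier first): Ivanova, Yilmaz and Osei (each 2002-11-21); then Kowalski, Abara, Sorensen and Vasquez (each 2005-08-12).
Among Ivanova, Yilmaz and Osei, by standing in the guild: Ivanova (Warden) before Yilmaz and Osei (Journeyman).
Yilmaz and Osei are each a past Master, so the next rule applies.
Among Yilmaz and Osei, by years on the livery (higher first): Yilmaz (23 years) before Osei (10 years).
Among Kowalski, Abara, Sorensen and Vasquez, by standing in the guild: Kowalski (Master) before Abara, Sorensen and Vasquez (Liveryman).
Among Abara, Sorensen and Vasquez, a past Master before not a past Master: Abara and Sorensen (a past Master) before Vasquez (not a past Master).
Among Abara and Sorensen, by years on the livery (higher first): Abara (39 years) before Sorensen (35 years).
Full order: Ivanova, Yilmaz, Osei, Kowalski, Abara, Sorensen, Vasquez.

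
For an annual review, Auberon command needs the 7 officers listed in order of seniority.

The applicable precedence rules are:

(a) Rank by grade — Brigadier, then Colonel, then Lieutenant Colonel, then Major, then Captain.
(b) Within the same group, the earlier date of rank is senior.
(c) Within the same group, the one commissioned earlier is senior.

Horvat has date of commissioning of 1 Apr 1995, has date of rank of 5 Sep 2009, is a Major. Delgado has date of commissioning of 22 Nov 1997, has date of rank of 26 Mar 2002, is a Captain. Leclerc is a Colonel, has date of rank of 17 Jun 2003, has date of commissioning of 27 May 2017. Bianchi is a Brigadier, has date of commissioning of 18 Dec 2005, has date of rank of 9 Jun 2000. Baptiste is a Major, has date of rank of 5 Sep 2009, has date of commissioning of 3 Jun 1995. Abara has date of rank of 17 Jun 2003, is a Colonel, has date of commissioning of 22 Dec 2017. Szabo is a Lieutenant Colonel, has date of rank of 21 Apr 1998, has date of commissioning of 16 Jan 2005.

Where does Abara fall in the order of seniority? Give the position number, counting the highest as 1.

3

By grade: Bianchi (Brigadier); then Leclerc and Abara (Colonel); then Szabo (Lieutenant Colonel); then Horvat and Baptiste (Major); then Delgado (Captain).
Leclerc and Abara both have date of rank 17 Jun 2003, so the next rule applies.
Among Leclerc and Abara, by date of commissioning (earlier first): Leclerc (27 May 2017) before Abara (22 Dec 2017).
Horvat and Baptiste both have date of rank 5 Sep 2009, so the next rule applies.
Among Horvat and Baptiste, by date of commissioning (earlier first): Horvat (1 Apr 1995) before Baptiste (3 Jun 1995).
Order: Bianchi, Leclerc, Abara, Szabo, Horvat, Baptiste, Delgado. So position 3.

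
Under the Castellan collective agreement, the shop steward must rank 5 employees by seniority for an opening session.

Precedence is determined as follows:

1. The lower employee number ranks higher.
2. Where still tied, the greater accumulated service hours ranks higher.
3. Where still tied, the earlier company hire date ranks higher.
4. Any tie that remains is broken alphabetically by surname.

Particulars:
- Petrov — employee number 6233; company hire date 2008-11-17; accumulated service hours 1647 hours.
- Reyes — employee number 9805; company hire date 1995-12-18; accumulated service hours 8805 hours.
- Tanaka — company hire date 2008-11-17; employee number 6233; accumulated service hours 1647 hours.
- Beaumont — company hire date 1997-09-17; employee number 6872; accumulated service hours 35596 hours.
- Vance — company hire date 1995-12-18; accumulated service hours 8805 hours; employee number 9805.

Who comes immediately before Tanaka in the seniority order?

Petrov

By employee number (lower first): Petrov and Tanaka (both 6233); then Beaumont (6872); then Reyes and Vance (both 9805).
Petrov and Tanaka both have accumulated service hours 1647 hours, so the next rule applies.
Petrov and Tanaka both have company hire date 2008-11-17, so the next rule applies.
Among Petrov and Tanaka, alphabetically by surname: Petrov before Tanaka.
Reyes and Vance both have accumulated service hours 8805 hours, so the next rule applies.
Reyes and Vance both have company hire date 1995-12-18, so the next rule applies.
Among Reyes and Vance, alphabetically by surname: Reyes before Vance.
Order: Petrov, Tanaka, Beaumont, Reyes, Vance.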